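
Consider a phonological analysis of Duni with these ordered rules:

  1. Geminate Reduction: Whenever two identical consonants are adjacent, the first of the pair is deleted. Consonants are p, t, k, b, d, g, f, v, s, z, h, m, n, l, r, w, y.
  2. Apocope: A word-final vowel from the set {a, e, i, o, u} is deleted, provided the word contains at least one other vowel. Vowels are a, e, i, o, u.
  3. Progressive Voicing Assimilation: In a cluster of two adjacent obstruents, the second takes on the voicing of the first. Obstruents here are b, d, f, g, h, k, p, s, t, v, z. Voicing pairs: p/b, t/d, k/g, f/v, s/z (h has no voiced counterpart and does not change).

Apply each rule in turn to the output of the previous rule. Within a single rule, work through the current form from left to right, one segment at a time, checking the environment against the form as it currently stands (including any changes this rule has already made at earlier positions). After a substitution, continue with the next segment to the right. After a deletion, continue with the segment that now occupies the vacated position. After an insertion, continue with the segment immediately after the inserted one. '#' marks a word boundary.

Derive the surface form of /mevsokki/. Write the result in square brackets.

1 Geminate Reduction: [mevsokki] → [mevsoki]
2 Apocope: [mevsoki] → [mevsok]
3 Progressive Voicing Assimilation: [mevsok] → [mevzok]

[mevzok]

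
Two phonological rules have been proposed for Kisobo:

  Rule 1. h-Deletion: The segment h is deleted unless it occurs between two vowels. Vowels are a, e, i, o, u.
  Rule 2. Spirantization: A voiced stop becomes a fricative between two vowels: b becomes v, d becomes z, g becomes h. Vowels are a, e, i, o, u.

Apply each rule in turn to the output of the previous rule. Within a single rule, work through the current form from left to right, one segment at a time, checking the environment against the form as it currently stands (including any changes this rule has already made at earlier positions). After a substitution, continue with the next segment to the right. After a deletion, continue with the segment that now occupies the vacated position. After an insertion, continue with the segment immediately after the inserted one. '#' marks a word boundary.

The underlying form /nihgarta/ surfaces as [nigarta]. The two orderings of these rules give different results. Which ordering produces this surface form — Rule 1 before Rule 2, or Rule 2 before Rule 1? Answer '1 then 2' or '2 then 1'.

2 then 1

Order 1 then 2:
  1 h-Deletion: [nihgarta] → [nigarta]
  2 Spirantization: [nigarta] → [niharta]
  result: [niharta]
Order 2 then 1:
  2 Spirantization: no change — [nihgarta]
  1 h-Deletion: [nihgarta] → [nigarta]
  result: [nigarta]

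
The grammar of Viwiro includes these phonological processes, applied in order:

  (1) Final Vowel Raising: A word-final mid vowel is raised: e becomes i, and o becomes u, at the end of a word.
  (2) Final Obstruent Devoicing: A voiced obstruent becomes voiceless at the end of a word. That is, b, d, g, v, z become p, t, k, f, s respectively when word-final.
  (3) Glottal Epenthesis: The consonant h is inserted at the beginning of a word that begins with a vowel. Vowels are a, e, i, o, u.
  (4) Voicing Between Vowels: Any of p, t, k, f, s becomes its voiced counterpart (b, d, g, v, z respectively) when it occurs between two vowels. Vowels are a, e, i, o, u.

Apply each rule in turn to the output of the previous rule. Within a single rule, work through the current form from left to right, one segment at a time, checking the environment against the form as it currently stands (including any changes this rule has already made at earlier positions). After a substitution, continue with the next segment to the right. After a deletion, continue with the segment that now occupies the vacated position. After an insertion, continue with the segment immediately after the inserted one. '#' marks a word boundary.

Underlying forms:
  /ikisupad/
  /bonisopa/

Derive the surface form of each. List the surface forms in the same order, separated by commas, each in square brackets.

/ikisupad/:
  (1) Final Vowel Raising: no change — [ikisupad]
  (2) Final Obstruent Devoicing: [ikisupad] → [ikisupat]
  (3) Glottal Epenthesis: [ikisupat] → [hikisupat]
  (4) Voicing Between Vowels: [hikisupat] → [higizubat]
/bonisopa/:
  (1) Final Vowel Raising: no change — [bonisopa]
  (2) Final Obstruent Devoicing: no change — [bonisopa]
  (3) Glottal Epenthesis: no change — [bonisopa]
  (4) Voicing Between Vowels: [bonisopa] → [bonizoba]

[higizubat], [bonizoba]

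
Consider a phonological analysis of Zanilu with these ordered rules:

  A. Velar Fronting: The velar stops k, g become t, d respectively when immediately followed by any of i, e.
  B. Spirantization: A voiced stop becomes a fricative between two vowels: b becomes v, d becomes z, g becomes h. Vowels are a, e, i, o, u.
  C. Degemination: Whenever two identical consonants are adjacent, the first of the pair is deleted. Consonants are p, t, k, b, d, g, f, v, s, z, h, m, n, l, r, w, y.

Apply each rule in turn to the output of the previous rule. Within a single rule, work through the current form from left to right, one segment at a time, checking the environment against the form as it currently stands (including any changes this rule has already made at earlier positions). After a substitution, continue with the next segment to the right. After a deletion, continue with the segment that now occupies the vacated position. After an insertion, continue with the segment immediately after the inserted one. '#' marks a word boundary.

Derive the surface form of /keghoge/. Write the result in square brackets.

A Velar Fronting: [keghoge] → [teghode]
B Spirantization: [teghode] → [teghoze]
C Degemination: no change — [teghoze]

[teghoze]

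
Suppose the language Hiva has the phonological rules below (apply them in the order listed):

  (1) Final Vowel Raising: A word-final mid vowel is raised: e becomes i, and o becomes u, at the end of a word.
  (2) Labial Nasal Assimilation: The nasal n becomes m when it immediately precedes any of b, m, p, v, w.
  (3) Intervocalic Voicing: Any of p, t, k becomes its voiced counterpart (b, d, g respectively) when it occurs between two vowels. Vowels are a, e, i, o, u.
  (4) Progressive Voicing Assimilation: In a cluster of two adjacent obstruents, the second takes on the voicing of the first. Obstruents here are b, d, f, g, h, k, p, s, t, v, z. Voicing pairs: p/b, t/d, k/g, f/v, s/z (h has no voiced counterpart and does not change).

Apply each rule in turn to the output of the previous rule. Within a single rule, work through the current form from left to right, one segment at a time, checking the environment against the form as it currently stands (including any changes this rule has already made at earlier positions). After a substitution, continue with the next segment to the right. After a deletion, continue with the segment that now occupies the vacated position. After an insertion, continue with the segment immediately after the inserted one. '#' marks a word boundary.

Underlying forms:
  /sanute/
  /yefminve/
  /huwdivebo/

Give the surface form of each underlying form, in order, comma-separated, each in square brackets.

[sanudi], [yefmimvi], [huwdivebu]

/sanute/:
  (1) Final Vowel Raising: [sanute] → [sanuti]
  (2) Labial Nasal Assimilation: no change — [sanuti]
  (3) Intervocalic Voicing: [sanuti] → [sanudi]
  (4) Progressive Voicing Assimilation: no change — [sanudi]
/yefminve/:
  (1) Final Vowel Raising: [yefminve] → [yefminvi]
  (2) Labial Nasal Assimilation: [yefminvi] → [yefmimvi]
  (3) Intervocalic Voicing: no change — [yefmimvi]
  (4) Progressive Voicing Assimilation: no change — [yefmimvi]
/huwdivebo/:
  (1) Final Vowel Raising: [huwdivebo] → [huwdivebu]
  (2) Labial Nasal Assimilation: no change — [huwdivebu]
  (3) Intervocalic Voicing: no change — [huwdivebu]
  (4) Progressive Voicing Assimilation: no change — [huwdivebu]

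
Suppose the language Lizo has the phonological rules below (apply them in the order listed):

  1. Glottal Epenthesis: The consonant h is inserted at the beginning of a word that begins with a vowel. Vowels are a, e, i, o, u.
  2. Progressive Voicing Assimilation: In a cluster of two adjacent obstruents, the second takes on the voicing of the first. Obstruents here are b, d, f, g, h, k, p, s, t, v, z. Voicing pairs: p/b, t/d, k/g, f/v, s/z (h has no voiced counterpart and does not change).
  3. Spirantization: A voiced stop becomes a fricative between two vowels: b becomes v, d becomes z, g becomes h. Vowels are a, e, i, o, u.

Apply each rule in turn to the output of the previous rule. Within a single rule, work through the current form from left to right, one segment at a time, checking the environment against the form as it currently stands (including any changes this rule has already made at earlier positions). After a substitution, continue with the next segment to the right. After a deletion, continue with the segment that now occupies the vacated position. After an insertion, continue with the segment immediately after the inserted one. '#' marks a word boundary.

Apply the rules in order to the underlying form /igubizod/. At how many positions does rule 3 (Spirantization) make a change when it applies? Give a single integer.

2

1 Glottal Epenthesis: [igubizod] → [higubizod]
2 Progressive Voicing Assimilation: no change — [higubizod]
3 Spirantization: [higubizod] → [hihuvizod]
Rule 3 changed 2 position(s).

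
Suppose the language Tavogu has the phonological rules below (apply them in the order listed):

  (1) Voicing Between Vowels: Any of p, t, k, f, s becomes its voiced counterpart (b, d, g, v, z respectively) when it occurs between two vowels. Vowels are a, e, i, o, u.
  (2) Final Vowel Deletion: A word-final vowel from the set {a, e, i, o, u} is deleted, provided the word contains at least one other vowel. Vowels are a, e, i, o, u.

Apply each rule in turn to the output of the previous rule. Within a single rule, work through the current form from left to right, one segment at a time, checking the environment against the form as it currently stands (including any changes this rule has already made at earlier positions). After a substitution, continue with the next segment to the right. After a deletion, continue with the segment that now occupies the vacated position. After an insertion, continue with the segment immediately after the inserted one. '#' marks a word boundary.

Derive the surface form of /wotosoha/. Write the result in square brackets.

[wodozoh]

(1) Voicing Between Vowels: [wotosoha] → [wodozoha]
(2) Final Vowel Deletion: [wodozoha] → [wodozoh]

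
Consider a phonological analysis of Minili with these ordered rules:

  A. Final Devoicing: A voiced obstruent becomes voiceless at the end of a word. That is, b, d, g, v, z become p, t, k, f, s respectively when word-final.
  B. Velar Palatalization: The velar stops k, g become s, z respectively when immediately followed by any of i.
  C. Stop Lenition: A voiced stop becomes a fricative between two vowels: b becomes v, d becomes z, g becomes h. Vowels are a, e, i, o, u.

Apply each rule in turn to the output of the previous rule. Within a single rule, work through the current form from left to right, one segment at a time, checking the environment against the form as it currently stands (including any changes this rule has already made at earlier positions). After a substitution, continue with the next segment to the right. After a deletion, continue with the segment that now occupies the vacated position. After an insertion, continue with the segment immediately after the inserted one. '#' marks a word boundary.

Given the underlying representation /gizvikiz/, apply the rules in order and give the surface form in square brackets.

A Final Devoicing: [gizvikiz] → [gizvikis]
B Velar Palatalization: [gizvikis] → [zizvisis]
C Stop Lenition: no change — [zizvisis]

[zizvisis]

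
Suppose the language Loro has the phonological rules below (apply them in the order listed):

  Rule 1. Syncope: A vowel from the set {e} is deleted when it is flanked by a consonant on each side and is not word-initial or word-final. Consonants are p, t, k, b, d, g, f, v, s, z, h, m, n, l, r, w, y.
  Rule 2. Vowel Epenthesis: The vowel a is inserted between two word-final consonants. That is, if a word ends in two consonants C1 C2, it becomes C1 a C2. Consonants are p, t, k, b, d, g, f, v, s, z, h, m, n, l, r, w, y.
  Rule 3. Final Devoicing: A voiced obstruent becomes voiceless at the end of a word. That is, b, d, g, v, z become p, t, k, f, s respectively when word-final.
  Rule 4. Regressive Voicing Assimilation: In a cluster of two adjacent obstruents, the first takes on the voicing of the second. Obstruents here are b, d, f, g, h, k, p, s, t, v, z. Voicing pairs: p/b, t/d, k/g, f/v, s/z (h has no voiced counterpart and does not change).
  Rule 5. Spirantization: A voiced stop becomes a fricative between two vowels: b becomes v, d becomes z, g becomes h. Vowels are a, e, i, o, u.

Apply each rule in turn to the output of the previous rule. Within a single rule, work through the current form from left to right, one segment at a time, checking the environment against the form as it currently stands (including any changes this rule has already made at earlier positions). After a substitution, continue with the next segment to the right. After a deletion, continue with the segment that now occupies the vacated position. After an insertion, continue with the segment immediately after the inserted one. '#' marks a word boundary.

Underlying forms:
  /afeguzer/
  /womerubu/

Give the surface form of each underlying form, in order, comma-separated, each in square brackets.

/afeguzer/:
  Rule 1 Syncope: [afeguzer] → [afguzr]
  Rule 2 Vowel Epenthesis: [afguzr] → [afguzar]
  Rule 3 Final Devoicing: no change — [afguzar]
  Rule 4 Regressive Voicing Assimilation: [afguzar] → [avguzar]
  Rule 5 Spirantization: no change — [avguzar]
/womerubu/:
  Rule 1 Syncope: [womerubu] → [womrubu]
  Rule 2 Vowel Epenthesis: no change — [womrubu]
  Rule 3 Final Devoicing: no change — [womrubu]
  Rule 4 Regressive Voicing Assimilation: no change — [womrubu]
  Rule 5 Spirantization: [womrubu] → [womruvu]

[avguzar], [womruvu]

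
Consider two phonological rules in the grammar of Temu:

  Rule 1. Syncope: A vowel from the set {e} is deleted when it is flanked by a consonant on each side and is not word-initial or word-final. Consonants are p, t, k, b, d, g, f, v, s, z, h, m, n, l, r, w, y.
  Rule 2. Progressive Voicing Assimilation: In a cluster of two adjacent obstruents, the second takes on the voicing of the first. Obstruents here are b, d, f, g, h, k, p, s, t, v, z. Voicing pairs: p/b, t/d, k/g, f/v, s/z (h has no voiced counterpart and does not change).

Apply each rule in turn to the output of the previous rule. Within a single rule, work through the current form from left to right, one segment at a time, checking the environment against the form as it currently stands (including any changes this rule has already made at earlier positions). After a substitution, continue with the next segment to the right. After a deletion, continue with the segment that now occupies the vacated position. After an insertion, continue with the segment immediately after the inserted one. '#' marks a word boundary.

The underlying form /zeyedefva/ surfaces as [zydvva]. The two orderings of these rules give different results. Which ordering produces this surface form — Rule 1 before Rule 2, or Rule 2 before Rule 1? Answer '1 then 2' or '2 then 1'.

1 then 2

Order 1 then 2:
  1 Syncope: [zeyedefva] → [zydfva]
  2 Progressive Voicing Assimilation: [zydfva] → [zydvva]
  result: [zydvva]
Order 2 then 1:
  2 Progressive Voicing Assimilation: [zeyedefva] → [zeyedeffa]
  1 Syncope: [zeyedeffa] → [zydffa]
  result: [zydffa]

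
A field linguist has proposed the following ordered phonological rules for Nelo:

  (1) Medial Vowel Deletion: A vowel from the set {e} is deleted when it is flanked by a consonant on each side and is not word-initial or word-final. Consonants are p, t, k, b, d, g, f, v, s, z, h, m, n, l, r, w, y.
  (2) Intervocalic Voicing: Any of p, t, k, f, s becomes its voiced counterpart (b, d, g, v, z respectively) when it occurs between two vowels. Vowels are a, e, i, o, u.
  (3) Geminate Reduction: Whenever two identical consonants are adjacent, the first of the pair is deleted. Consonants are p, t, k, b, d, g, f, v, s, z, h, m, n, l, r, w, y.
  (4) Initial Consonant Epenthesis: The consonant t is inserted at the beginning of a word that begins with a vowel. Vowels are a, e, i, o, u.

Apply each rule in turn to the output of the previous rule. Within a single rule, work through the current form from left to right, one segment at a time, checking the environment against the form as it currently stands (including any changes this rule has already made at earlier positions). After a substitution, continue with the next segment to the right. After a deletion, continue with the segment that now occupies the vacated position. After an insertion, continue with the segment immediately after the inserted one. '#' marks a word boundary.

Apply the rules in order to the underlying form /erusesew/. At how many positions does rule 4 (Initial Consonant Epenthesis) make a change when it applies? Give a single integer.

(1) Medial Vowel Deletion: [erusesew] → [erussw]
(2) Intervocalic Voicing: no change — [erussw]
(3) Geminate Reduction: [erussw] → [erusw]
(4) Initial Consonant Epenthesis: [erusw] → [terusw]
Rule 4 changed 1 position(s).

1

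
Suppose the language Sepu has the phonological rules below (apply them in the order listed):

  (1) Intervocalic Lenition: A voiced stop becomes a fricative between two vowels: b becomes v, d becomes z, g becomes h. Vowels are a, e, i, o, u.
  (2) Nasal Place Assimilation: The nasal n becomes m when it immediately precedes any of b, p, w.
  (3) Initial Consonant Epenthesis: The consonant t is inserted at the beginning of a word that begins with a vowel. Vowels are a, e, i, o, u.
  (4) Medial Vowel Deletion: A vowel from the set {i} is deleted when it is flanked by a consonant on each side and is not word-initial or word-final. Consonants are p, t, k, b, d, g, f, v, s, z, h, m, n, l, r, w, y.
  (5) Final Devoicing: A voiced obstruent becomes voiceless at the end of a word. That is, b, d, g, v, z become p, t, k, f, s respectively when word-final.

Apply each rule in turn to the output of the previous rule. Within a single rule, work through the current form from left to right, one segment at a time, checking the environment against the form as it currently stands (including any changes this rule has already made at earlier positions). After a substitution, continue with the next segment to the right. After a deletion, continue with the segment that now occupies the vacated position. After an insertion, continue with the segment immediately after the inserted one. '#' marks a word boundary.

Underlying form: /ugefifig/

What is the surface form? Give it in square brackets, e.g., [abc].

(1) Intervocalic Lenition: [ugefifig] → [uhefifig]
(2) Nasal Place Assimilation: no change — [uhefifig]
(3) Initial Consonant Epenthesis: [uhefifig] → [tuhefifig]
(4) Medial Vowel Deletion: [tuhefifig] → [tuheffg]
(5) Final Devoicing: [tuheffg] → [tuheffk]

[tuheffk]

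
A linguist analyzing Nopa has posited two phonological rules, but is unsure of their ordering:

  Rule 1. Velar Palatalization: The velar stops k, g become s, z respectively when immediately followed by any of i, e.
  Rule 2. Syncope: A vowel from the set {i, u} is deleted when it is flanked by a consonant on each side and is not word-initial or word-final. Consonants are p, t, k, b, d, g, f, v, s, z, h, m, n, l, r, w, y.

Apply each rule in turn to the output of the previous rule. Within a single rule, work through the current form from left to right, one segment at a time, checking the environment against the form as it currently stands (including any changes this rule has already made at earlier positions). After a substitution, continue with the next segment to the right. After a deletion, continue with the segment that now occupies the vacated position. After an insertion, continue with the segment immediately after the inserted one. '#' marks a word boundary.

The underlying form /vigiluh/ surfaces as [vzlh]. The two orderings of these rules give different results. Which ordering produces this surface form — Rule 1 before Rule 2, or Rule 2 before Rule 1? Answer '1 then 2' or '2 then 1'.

1 then 2

Order 1 then 2:
  1 Velar Palatalization: [vigiluh] → [viziluh]
  2 Syncope: [viziluh] → [vzlh]
  result: [vzlh]
Order 2 then 1:
  2 Syncope: [vigiluh] → [vglh]
  1 Velar Palatalization: no change — [vglh]
  result: [vglh]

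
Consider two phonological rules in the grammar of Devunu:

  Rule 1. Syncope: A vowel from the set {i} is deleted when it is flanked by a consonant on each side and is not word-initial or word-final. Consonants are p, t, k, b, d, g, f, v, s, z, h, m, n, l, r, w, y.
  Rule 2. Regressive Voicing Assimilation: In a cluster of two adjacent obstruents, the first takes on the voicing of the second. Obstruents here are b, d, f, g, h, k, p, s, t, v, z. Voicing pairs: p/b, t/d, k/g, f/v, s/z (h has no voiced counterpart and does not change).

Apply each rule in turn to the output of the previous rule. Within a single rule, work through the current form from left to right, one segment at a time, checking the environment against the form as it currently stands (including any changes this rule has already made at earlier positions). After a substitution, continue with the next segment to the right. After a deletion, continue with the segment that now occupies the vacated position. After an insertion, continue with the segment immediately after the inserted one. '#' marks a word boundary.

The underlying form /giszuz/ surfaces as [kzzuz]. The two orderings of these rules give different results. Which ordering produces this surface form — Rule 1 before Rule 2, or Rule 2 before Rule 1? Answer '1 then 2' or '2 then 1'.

1 then 2

Order 1 then 2:
  1 Syncope: [giszuz] → [gszuz]
  2 Regressive Voicing Assimilation: [gszuz] → [kzzuz]
  result: [kzzuz]
Order 2 then 1:
  2 Regressive Voicing Assimilation: [giszuz] → [gizzuz]
  1 Syncope: [gizzuz] → [gzzuz]
  result: [gzzuz]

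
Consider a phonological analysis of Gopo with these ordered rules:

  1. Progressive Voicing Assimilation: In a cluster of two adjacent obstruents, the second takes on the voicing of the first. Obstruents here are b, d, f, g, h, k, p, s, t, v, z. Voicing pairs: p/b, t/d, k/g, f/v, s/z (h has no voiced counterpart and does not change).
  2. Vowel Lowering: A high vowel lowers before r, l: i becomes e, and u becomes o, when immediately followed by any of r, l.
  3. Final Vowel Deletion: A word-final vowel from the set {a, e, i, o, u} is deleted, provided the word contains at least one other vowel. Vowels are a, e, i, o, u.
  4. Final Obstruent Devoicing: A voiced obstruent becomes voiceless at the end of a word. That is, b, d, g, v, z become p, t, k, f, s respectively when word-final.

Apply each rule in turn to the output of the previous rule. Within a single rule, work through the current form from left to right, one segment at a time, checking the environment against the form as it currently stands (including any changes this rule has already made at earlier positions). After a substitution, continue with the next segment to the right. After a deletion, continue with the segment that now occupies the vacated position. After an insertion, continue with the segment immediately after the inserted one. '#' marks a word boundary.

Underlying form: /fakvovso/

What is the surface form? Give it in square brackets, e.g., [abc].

1 Progressive Voicing Assimilation: [fakvovso] → [fakfovzo]
2 Vowel Lowering: no change — [fakfovzo]
3 Final Vowel Deletion: [fakfovzo] → [fakfovz]
4 Final Obstruent Devoicing: [fakfovz] → [fakfovs]

[fakfovs]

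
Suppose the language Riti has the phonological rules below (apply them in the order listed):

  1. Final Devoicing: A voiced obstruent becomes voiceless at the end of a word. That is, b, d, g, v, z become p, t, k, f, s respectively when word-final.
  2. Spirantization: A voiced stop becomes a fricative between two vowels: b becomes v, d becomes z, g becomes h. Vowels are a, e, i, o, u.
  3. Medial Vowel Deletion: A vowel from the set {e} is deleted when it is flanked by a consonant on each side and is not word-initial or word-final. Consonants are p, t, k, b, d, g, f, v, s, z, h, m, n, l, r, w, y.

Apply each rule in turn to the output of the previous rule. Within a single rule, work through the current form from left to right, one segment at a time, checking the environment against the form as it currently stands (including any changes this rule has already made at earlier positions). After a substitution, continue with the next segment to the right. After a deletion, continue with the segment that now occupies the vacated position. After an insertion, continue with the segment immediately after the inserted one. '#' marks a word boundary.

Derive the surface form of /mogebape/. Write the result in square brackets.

1 Final Devoicing: no change — [mogebape]
2 Spirantization: [mogebape] → [mohevape]
3 Medial Vowel Deletion: [mohevape] → [mohvape]

[mohvape]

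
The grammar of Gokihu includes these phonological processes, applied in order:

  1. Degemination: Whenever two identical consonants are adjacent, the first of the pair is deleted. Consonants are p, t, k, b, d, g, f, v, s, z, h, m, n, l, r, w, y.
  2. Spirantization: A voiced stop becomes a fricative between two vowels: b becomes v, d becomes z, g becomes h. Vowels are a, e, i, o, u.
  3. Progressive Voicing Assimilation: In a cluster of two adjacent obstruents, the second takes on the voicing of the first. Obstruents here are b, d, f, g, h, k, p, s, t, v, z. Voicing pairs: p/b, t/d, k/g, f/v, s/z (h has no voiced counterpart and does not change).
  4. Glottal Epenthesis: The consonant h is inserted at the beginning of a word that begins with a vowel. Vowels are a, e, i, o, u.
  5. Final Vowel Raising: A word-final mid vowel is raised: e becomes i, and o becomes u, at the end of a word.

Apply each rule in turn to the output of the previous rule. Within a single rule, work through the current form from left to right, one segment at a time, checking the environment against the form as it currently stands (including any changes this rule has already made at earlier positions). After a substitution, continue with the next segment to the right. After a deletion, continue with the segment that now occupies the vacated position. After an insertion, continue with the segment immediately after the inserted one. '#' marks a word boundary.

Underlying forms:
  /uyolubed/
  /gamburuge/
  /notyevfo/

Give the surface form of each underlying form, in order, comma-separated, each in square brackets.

/uyolubed/:
  1 Degemination: no change — [uyolubed]
  2 Spirantization: [uyolubed] → [uyoluved]
  3 Progressive Voicing Assimilation: no change — [uyoluved]
  4 Glottal Epenthesis: [uyoluved] → [huyoluved]
  5 Final Vowel Raising: no change — [huyoluved]
/gamburuge/:
  1 Degemination: no change — [gamburuge]
  2 Spirantization: [gamburuge] → [gamburuhe]
  3 Progressive Voicing Assimilation: no change — [gamburuhe]
  4 Glottal Epenthesis: no change — [gamburuhe]
  5 Final Vowel Raising: [gamburuhe] → [gamburuhi]
/notyevfo/:
  1 Degemination: no change — [notyevfo]
  2 Spirantization: no change — [notyevfo]
  3 Progressive Voicing Assimilation: [notyevfo] → [notyevvo]
  4 Glottal Epenthesis: no change — [notyevvo]
  5 Final Vowel Raising: [notyevvo] → [notyevvu]

[huyoluved], [gamburuhi], [notyevvu]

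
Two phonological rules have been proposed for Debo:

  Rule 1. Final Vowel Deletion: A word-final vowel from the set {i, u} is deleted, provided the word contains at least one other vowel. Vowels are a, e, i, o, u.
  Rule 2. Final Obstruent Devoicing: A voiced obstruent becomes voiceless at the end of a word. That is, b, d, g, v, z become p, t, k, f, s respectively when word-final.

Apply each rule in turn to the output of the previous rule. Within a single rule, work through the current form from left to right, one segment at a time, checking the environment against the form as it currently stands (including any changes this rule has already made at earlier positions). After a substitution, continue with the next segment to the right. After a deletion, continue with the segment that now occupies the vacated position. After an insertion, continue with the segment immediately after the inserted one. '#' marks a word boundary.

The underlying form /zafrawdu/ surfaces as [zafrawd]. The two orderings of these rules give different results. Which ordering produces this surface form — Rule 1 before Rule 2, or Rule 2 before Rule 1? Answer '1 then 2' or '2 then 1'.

2 then 1

Order 1 then 2:
  1 Final Vowel Deletion: [zafrawdu] → [zafrawd]
  2 Final Obstruent Devoicing: [zafrawd] → [zafrawt]
  result: [zafrawt]
Order 2 then 1:
  2 Final Obstruent Devoicing: no change — [zafrawdu]
  1 Final Vowel Deletion: [zafrawdu] → [zafrawd]
  result: [zafrawd]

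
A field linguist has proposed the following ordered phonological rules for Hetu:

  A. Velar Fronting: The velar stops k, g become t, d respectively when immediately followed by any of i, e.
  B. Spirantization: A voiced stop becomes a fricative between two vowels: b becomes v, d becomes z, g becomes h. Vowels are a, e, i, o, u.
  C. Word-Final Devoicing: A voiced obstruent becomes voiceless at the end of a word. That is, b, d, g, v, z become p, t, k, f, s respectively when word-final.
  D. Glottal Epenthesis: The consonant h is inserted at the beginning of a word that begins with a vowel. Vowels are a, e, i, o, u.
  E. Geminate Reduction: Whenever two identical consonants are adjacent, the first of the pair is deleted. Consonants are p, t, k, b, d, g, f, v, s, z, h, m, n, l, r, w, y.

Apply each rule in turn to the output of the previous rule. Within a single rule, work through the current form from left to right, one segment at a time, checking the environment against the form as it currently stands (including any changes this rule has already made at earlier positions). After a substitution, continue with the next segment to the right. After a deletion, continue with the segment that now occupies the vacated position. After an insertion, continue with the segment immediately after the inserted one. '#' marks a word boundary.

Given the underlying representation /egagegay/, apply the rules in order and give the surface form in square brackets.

A Velar Fronting: [egagegay] → [egadegay]
B Spirantization: [egadegay] → [ehazehay]
C Word-Final Devoicing: no change — [ehazehay]
D Glottal Epenthesis: [ehazehay] → [hehazehay]
E Geminate Reduction: no change — [hehazehay]

[hehazehay]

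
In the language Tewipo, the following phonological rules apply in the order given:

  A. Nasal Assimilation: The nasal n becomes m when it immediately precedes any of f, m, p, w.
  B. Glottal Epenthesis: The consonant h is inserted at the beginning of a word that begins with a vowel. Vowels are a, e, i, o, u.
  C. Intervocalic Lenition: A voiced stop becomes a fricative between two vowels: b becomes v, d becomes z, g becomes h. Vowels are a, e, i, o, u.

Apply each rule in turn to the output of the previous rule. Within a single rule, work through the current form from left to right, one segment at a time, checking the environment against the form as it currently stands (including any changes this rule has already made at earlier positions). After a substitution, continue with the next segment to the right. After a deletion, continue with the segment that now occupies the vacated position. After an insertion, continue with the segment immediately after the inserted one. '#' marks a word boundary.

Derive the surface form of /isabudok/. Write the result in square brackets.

A Nasal Assimilation: no change — [isabudok]
B Glottal Epenthesis: [isabudok] → [hisabudok]
C Intervocalic Lenition: [hisabudok] → [hisavuzok]

[hisavuzok]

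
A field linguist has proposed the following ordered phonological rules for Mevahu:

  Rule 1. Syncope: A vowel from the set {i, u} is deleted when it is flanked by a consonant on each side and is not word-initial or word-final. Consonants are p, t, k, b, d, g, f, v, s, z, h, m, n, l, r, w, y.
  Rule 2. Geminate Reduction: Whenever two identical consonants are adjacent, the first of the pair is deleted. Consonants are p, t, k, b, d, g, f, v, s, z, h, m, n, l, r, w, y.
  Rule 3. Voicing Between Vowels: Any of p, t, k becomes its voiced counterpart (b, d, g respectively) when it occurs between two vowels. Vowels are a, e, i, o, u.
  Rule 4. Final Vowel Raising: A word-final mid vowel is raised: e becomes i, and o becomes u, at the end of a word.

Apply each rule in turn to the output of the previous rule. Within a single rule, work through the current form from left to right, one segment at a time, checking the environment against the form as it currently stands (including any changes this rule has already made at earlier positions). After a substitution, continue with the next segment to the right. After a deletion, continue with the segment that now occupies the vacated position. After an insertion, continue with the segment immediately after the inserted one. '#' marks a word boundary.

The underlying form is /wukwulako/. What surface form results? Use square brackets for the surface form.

Rule 1 Syncope: [wukwulako] → [wkwlako]
Rule 2 Geminate Reduction: no change — [wkwlako]
Rule 3 Voicing Between Vowels: [wkwlako] → [wkwlago]
Rule 4 Final Vowel Raising: [wkwlago] → [wkwlagu]

[wkwlagu]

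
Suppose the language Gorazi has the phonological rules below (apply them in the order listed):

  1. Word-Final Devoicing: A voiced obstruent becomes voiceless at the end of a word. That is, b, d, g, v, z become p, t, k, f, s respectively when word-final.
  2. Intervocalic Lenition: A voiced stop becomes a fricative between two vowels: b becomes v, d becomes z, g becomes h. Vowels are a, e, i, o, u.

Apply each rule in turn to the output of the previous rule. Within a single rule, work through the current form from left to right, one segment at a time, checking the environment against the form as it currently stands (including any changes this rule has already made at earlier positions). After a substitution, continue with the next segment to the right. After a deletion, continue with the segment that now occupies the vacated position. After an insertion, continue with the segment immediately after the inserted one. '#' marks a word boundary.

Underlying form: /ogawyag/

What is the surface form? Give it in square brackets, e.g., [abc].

1 Word-Final Devoicing: [ogawyag] → [ogawyak]
2 Intervocalic Lenition: [ogawyak] → [ohawyak]

[ohawyak]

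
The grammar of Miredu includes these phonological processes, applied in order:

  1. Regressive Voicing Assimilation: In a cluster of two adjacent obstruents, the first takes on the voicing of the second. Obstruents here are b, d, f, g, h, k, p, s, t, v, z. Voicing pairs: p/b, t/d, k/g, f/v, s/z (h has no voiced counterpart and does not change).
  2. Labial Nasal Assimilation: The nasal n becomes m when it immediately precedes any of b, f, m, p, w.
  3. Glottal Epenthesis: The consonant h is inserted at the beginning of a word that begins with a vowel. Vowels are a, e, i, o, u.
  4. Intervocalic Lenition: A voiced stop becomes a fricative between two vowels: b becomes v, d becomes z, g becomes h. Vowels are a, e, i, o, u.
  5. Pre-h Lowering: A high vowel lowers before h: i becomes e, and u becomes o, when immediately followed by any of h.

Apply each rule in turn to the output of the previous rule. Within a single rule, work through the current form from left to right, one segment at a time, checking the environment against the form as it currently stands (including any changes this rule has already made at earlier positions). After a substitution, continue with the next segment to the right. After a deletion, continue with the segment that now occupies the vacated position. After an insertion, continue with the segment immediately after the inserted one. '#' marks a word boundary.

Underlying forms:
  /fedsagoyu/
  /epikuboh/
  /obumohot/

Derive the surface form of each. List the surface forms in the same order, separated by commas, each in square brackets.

/fedsagoyu/:
  1 Regressive Voicing Assimilation: [fedsagoyu] → [fetsagoyu]
  2 Labial Nasal Assimilation: no change — [fetsagoyu]
  3 Glottal Epenthesis: no change — [fetsagoyu]
  4 Intervocalic Lenition: [fetsagoyu] → [fetsahoyu]
  5 Pre-h Lowering: no change — [fetsahoyu]
/epikuboh/:
  1 Regressive Voicing Assimilation: no change — [epikuboh]
  2 Labial Nasal Assimilation: no change — [epikuboh]
  3 Glottal Epenthesis: [epikuboh] → [hepikuboh]
  4 Intervocalic Lenition: [hepikuboh] → [hepikuvoh]
  5 Pre-h Lowering: no change — [hepikuvoh]
/obumohot/:
  1 Regressive Voicing Assimilation: no change — [obumohot]
  2 Labial Nasal Assimilation: no change — [obumohot]
  3 Glottal Epenthesis: [obumohot] → [hobumohot]
  4 Intervocalic Lenition: [hobumohot] → [hovumohot]
  5 Pre-h Lowering: no change — [hovumohot]

[fetsahoyu], [hepikuvoh], [hovumohot]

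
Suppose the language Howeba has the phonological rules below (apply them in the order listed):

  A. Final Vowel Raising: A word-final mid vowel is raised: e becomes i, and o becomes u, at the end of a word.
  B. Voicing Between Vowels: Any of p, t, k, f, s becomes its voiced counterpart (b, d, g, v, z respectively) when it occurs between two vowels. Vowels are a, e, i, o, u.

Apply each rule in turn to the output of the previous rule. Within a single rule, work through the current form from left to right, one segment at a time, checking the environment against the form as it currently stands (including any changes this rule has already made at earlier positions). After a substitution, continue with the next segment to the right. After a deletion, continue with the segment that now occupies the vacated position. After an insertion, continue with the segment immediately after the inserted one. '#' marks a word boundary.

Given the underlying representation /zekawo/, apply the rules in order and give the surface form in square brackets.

[zegawu]

A Final Vowel Raising: [zekawo] → [zekawu]
B Voicing Between Vowels: [zekawu] → [zegawu]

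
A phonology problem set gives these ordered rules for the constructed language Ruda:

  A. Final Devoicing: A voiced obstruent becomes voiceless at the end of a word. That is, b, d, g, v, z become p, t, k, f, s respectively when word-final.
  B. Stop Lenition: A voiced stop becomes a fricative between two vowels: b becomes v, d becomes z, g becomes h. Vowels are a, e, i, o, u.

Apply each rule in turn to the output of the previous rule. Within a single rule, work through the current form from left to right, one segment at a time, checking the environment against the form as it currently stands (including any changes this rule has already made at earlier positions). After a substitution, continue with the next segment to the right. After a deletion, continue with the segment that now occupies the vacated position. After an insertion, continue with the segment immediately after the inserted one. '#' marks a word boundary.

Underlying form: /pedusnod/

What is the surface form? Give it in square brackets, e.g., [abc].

A Final Devoicing: [pedusnod] → [pedusnot]
B Stop Lenition: [pedusnot] → [pezusnot]

[pezusnot]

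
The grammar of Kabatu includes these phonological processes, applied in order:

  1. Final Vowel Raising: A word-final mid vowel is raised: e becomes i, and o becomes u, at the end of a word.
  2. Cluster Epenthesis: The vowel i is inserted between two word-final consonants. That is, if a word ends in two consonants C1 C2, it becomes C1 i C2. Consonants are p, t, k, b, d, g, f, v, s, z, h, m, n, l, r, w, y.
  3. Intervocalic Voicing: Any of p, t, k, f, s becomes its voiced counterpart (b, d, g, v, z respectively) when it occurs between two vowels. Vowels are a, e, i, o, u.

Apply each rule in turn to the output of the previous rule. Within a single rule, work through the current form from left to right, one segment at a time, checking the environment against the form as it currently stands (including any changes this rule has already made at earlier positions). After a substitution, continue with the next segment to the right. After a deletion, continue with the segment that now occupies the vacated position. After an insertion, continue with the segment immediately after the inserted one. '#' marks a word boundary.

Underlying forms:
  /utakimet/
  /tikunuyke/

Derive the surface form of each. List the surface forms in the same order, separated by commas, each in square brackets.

[udagimet], [tigunuyki]

/utakimet/:
  1 Final Vowel Raising: no change — [utakimet]
  2 Cluster Epenthesis: no change — [utakimet]
  3 Intervocalic Voicing: [utakimet] → [udagimet]
/tikunuyke/:
  1 Final Vowel Raising: [tikunuyke] → [tikunuyki]
  2 Cluster Epenthesis: no change — [tikunuyki]
  3 Intervocalic Voicing: [tikunuyki] → [tigunuyki]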